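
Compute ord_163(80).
162

163 is prime, so ord(80) divides φ(163) = 162.
Divisors of 162: 1, 2, 3, 6, 9, 18, 27, 54, 81, 162.
Repeated squaring: 80^1 ≡ 80, 80^2 ≡ 43, 80^4 ≡ 56, 80^8 ≡ 39, 80^16 ≡ 54, 80^32 ≡ 145, 80^64 ≡ 161, 80^128 ≡ 4 (mod 163).
Test 80^d mod 163 for each divisor d in increasing order:
80^1 ≡ 80
80^2 ≡ 43
80^3 = 80^2·80^1 ≡ 17
80^6 = 80^4·80^2 ≡ 126
80^9 = 80^8·80^1 ≡ 23
80^18 = 80^16·80^2 ≡ 40
80^27 = 80^16·80^8·80^2·80^1 ≡ 105
80^54 = 80^32·80^16·80^4·80^2 ≡ 104
80^81 = 80^64·80^16·80^1 ≡ 162
80^162 = 80^128·80^32·80^2 ≡ 1  ← first divisor giving 1
The order is 162.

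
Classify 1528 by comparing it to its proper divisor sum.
deficient

Proper divisors of 1528: sum = 1 + 2 + 4 + 8 + 191 + 382 + 764 = 1352
Since 1352 < 1528, 1528 is deficient.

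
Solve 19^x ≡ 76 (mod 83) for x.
15

Baby-step giant-step with step n = ⌈√83⌉ = 10.
Baby steps 19^j mod 83 (j:value) for j=0..9: 0:1, 1:19, 2:29, 3:53, 4:11, 5:43, 6:70, 7:2, 8:38, 9:58.
Giant-step multiplier: 19^(-10) ≡ 19^(82-10) = 19^72 ≡ 65 (mod 83).
Giant steps γ_i = 76·65^i mod 83: γ_0=76, γ_1=43 (in table at j=5).
x = i·n + j = 1·10 + 5 = 15.
Check: 19^15 ≡ 76 (mod 83).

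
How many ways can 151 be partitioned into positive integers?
45060624582

p(n) counts ways to write n as a sum of positive integers (order ignored).
Euler's pentagonal recurrence: p(k) = p(k-1) + p(k-2) - p(k-5) - p(k-7) + p(k-12) + p(k-15) - ... (offsets j(3j∓1)/2, signs ++--, p(0)=1, p(<0)=0).
DP table for k = 0..150: p(0)=1, p(1)=1, p(2)=2, p(3)=3, p(4)=5, p(5)=7, p(6)=11, p(7)=15, p(8)=22, p(9)=30, p(10)=42, p(11)=56, p(12)=77, p(13)=101, p(14)=135, p(15)=176, p(16)=231, p(17)=297, p(18)=385, p(19)=490, p(20)=627, p(21)=792, p(22)=1002, p(23)=1255, p(24)=1575, p(25)=1958, p(26)=2436, p(27)=3010, p(28)=3718, p(29)=4565, p(30)=5604, p(31)=6842, p(32)=8349, p(33)=10143, p(34)=12310, p(35)=14883, p(36)=17977, p(37)=21637, p(38)=26015, p(39)=31185, p(40)=37338, p(41)=44583, p(42)=53174, p(43)=63261, p(44)=75175, p(45)=89134, p(46)=105558, p(47)=124754, p(48)=147273, p(49)=173525, p(50)=204226, p(51)=239943, p(52)=281589, p(53)=329931, p(54)=386155, p(55)=451276, p(56)=526823, p(57)=614154, p(58)=715220, p(59)=831820, p(60)=966467, p(61)=1121505, p(62)=1300156, p(63)=1505499, p(64)=1741630, p(65)=2012558, p(66)=2323520, p(67)=2679689, p(68)=3087735, p(69)=3554345, p(70)=4087968, p(71)=4697205, p(72)=5392783, p(73)=6185689, p(74)=7089500, p(75)=8118264, p(76)=9289091, p(77)=10619863, p(78)=12132164, p(79)=13848650, p(80)=15796476, p(81)=18004327, p(82)=20506255, p(83)=23338469, p(84)=26543660, p(85)=30167357, p(86)=34262962, p(87)=38887673, p(88)=44108109, p(89)=49995925, p(90)=56634173, p(91)=64112359, p(92)=72533807, p(93)=82010177, p(94)=92669720, p(95)=104651419, p(96)=118114304, p(97)=133230930, p(98)=150198136, p(99)=169229875, p(100)=190569292, p(101)=214481126, p(102)=241265379, p(103)=271248950, p(104)=304801365, p(105)=342325709, p(106)=384276336, p(107)=431149389, p(108)=483502844, p(109)=541946240, p(110)=607163746, p(111)=679903203, p(112)=761002156, p(113)=851376628, p(114)=952050665, p(115)=1064144451, p(116)=1188908248, p(117)=1327710076, p(118)=1482074143, p(119)=1653668665, p(120)=1844349560, p(121)=2056148051, p(122)=2291320912, p(123)=2552338241, p(124)=2841940500, p(125)=3163127352, p(126)=3519222692, p(127)=3913864295, p(128)=4351078600, p(129)=4835271870, p(130)=5371315400, p(131)=5964539504, p(132)=6620830889, p(133)=7346629512, p(134)=8149040695, p(135)=9035836076, p(136)=10015581680, p(137)=11097645016, p(138)=12292341831, p(139)=13610949895, p(140)=15065878135, p(141)=16670689208, p(142)=18440293320, p(143)=20390982757, p(144)=22540654445, p(145)=24908858009, p(146)=27517052599, p(147)=30388671978, p(148)=33549419497, p(149)=37027355200, p(150)=40853235313.
Final step: p(151) = p(150) + p(149) - p(146) - p(144) + p(139) + p(136) - p(129) - p(125) + p(116) + p(111) - p(100) - p(94) + p(81) + p(74) - p(59) - p(51) + p(34) + p(25) - p(6)
= 40853235313 + 37027355200 - 27517052599 - 22540654445 + 13610949895 + 10015581680 - 4835271870 - 3163127352 + 1188908248 + 679903203 - 190569292 - 92669720 + 18004327 + 7089500 - 831820 - 239943 + 12310 + 1958 - 11
= 45060624582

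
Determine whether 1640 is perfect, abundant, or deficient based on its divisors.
abundant

Proper divisors of 1640: sum = 1 + 2 + 4 + 5 + 8 + 10 + 20 + 40 + 41 + 82 + 164 + 205 + 328 + 410 + 820 = 2140
Since 2140 > 1640, 1640 is abundant.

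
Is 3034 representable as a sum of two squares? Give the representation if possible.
3² + 55² (a=3, b=55)

Factorization: 3034 = 2 × 37 × 41
By Fermat: n is sum of two squares iff every prime p ≡ 3 (mod 4) appears to even power.
All primes ≡ 3 (mod 4) appear to even power.
Search a = 0, 1, 2, … for 3034 - a² a perfect square: first hit at a = 3: 3034 - 9 = 3025 = 55².
3034 = 3² + 55² = 9 + 3025 ✓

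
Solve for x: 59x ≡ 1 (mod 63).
47

gcd(59, 63) = 1, so the inverse exists.
Extended Euclidean algorithm on (63, 59):
63 = 1 × 59 + 4  ⟹  4 = (1)·63 + (-1)·59
59 = 14 × 4 + 3  ⟹  3 = (-14)·63 + (15)·59
4 = 1 × 3 + 1  ⟹  1 = (15)·63 + (-16)·59
So (-16)·59 ≡ 1 (mod 63), i.e. 59^(-1) ≡ -16 ≡ 47 (mod 63).
Check: 59 × 47 = 2773 ≡ 1 (mod 63)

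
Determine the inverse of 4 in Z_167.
42

gcd(4, 167) = 1, so the inverse exists.
Extended Euclidean algorithm on (167, 4):
167 = 41 × 4 + 3  ⟹  3 = (1)·167 + (-41)·4
4 = 1 × 3 + 1  ⟹  1 = (-1)·167 + (42)·4
So (42)·4 ≡ 1 (mod 167), i.e. 4^(-1) ≡ 42 (mod 167).
Check: 4 × 42 = 168 ≡ 1 (mod 167)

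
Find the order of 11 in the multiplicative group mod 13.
12

13 is prime, so ord(11) divides φ(13) = 12.
Divisors of 12: 1, 2, 3, 4, 6, 12.
Repeated squaring: 11^1 ≡ 11, 11^2 ≡ 4, 11^4 ≡ 3, 11^8 ≡ 9 (mod 13).
Test 11^d mod 13 for each divisor d in increasing order:
11^1 ≡ 11
11^2 ≡ 4
11^3 = 11^2·11^1 ≡ 5
11^4 ≡ 3
11^6 = 11^4·11^2 ≡ 12
11^12 = 11^8·11^4 ≡ 1  ← first divisor giving 1
The order is 12.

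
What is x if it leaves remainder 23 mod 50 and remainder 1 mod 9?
73

Using Chinese Remainder Theorem:
M = 50 × 9 = 450
M1 = 9, M2 = 50
y1 = 9^(-1) mod 50 = 39
y2 = 50^(-1) mod 9 = 2
x = (23×9×39 + 1×50×2) mod 450 = 73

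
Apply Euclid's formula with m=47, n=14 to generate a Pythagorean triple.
(2013, 1316, 2405)

Euclid's formula: a = m² - n², b = 2mn, c = m² + n²
m = 47, n = 14
a = 47² - 14² = 2209 - 196 = 2013
b = 2 × 47 × 14 = 1316
c = 47² + 14² = 2209 + 196 = 2405
Verification: 2013² + 1316² = 4052169 + 1731856 = 5784025 = 2405² ✓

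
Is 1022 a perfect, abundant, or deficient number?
deficient

Proper divisors of 1022: sum = 1 + 2 + 7 + 14 + 73 + 146 + 511 = 754
Since 754 < 1022, 1022 is deficient.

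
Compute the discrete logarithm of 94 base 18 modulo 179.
147

Baby-step giant-step with step n = ⌈√179⌉ = 14.
Baby steps 18^j mod 179 (j:value) for j=0..13: 0:1, 1:18, 2:145, 3:104, 4:82, 5:44, 6:76, 7:115, 8:101, 9:28, 10:146, 11:122, 12:48, 13:148.
Giant-step multiplier: 18^(-14) ≡ 18^(178-14) = 18^164 ≡ 17 (mod 179).
Giant steps γ_i = 94·17^i mod 179: γ_0=94, γ_1=166, γ_2=137, γ_3=2, γ_4=34, γ_5=41, γ_6=160, γ_7=35, γ_8=58, γ_9=91, γ_10=115 (in table at j=7).
x = i·n + j = 10·14 + 7 = 147.
Check: 18^147 ≡ 94 (mod 179).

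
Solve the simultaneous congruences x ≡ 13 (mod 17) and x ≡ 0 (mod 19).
285

Using Chinese Remainder Theorem:
M = 17 × 19 = 323
M1 = 19, M2 = 17
y1 = 19^(-1) mod 17 = 9
y2 = 17^(-1) mod 19 = 9
x = (13×19×9 + 0×17×9) mod 323 = 285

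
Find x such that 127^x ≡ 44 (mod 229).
108

Baby-step giant-step with step n = ⌈√229⌉ = 16.
Baby steps 127^j mod 229 (j:value) for j=0..15: 0:1, 1:127, 2:99, 3:207, 4:183, 5:112, 6:26, 7:96, 8:55, 9:115, 10:178, 11:164, 12:218, 13:206, 14:56, 15:13.
Giant-step multiplier: 127^(-16) ≡ 127^(228-16) = 127^212 ≡ 167 (mod 229).
Giant steps γ_i = 44·167^i mod 229: γ_0=44, γ_1=20, γ_2=134, γ_3=165, γ_4=75, γ_5=159, γ_6=218 (in table at j=12).
x = i·n + j = 6·16 + 12 = 108.
Check: 127^108 ≡ 44 (mod 229).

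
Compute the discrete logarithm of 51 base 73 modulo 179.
100

Baby-step giant-step with step n = ⌈√179⌉ = 14.
Baby steps 73^j mod 179 (j:value) for j=0..13: 0:1, 1:73, 2:138, 3:50, 4:70, 5:98, 6:173, 7:99, 8:67, 9:58, 10:117, 11:128, 12:36, 13:122.
Giant-step multiplier: 73^(-14) ≡ 73^(178-14) = 73^164 ≡ 61 (mod 179).
Giant steps γ_i = 51·61^i mod 179: γ_0=51, γ_1=68, γ_2=31, γ_3=101, γ_4=75, γ_5=100, γ_6=14, γ_7=138 (in table at j=2).
x = i·n + j = 7·14 + 2 = 100.
Check: 73^100 ≡ 51 (mod 179).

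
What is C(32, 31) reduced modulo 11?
10

Using Lucas' theorem:
Write n=32 and k=31 in base 11:
n in base 11: [2, 10]
k in base 11: [2, 9]
C(32,31) mod 11 = ∏ C(n_i, k_i) mod 11
Digit binomials (mod 11): C(2,2) = 1; C(10,9) = 10
Product: 1 × 10 = 10 ≡ 10 (mod 11)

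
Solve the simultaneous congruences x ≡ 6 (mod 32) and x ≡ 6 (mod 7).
6

Using Chinese Remainder Theorem:
M = 32 × 7 = 224
M1 = 7, M2 = 32
y1 = 7^(-1) mod 32 = 23
y2 = 32^(-1) mod 7 = 2
x = (6×7×23 + 6×32×2) mod 224 = 6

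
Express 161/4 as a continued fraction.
[40; 4]

Euclidean algorithm steps:
161 = 40 × 4 + 1
4 = 4 × 1 + 0
Continued fraction: [40; 4]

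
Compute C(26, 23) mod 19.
16

Using Lucas' theorem:
Write n=26 and k=23 in base 19:
n in base 19: [1, 7]
k in base 19: [1, 4]
C(26,23) mod 19 = ∏ C(n_i, k_i) mod 19
Digit binomials (mod 19): C(1,1) = 1; C(7,4) = 35 ≡ 16
Product: 1 × 16 = 16 ≡ 16 (mod 19)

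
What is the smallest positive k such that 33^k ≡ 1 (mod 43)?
42

43 is prime, so ord(33) divides φ(43) = 42.
Divisors of 42: 1, 2, 3, 6, 7, 14, 21, 42.
Repeated squaring: 33^1 ≡ 33, 33^2 ≡ 14, 33^4 ≡ 24, 33^8 ≡ 17, 33^16 ≡ 31, 33^32 ≡ 15 (mod 43).
Test 33^d mod 43 for each divisor d in increasing order:
33^1 ≡ 33
33^2 ≡ 14
33^3 = 33^2·33^1 ≡ 32
33^6 = 33^4·33^2 ≡ 35
33^7 = 33^4·33^2·33^1 ≡ 37
33^14 = 33^8·33^4·33^2 ≡ 36
33^21 = 33^16·33^4·33^1 ≡ 42
33^42 = 33^32·33^8·33^2 ≡ 1  ← first divisor giving 1
The order is 42.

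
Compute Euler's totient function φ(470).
184

470 = 2 × 5 × 47
φ(n) = n × ∏(1 - 1/p) for each prime p dividing n
φ(470) = 470 × (1 - 1/2) × (1 - 1/5) × (1 - 1/47) = 184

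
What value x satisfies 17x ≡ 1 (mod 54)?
35

gcd(17, 54) = 1, so the inverse exists.
Extended Euclidean algorithm on (54, 17):
54 = 3 × 17 + 3  ⟹  3 = (1)·54 + (-3)·17
17 = 5 × 3 + 2  ⟹  2 = (-5)·54 + (16)·17
3 = 1 × 2 + 1  ⟹  1 = (6)·54 + (-19)·17
So (-19)·17 ≡ 1 (mod 54), i.e. 17^(-1) ≡ -19 ≡ 35 (mod 54).
Check: 17 × 35 = 595 ≡ 1 (mod 54)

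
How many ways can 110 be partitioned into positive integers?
607163746

p(n) counts ways to write n as a sum of positive integers (order ignored).
Euler's pentagonal recurrence: p(k) = p(k-1) + p(k-2) - p(k-5) - p(k-7) + p(k-12) + p(k-15) - ... (offsets j(3j∓1)/2, signs ++--, p(0)=1, p(<0)=0).
DP table for k = 0..109: p(0)=1, p(1)=1, p(2)=2, p(3)=3, p(4)=5, p(5)=7, p(6)=11, p(7)=15, p(8)=22, p(9)=30, p(10)=42, p(11)=56, p(12)=77, p(13)=101, p(14)=135, p(15)=176, p(16)=231, p(17)=297, p(18)=385, p(19)=490, p(20)=627, p(21)=792, p(22)=1002, p(23)=1255, p(24)=1575, p(25)=1958, p(26)=2436, p(27)=3010, p(28)=3718, p(29)=4565, p(30)=5604, p(31)=6842, p(32)=8349, p(33)=10143, p(34)=12310, p(35)=14883, p(36)=17977, p(37)=21637, p(38)=26015, p(39)=31185, p(40)=37338, p(41)=44583, p(42)=53174, p(43)=63261, p(44)=75175, p(45)=89134, p(46)=105558, p(47)=124754, p(48)=147273, p(49)=173525, p(50)=204226, p(51)=239943, p(52)=281589, p(53)=329931, p(54)=386155, p(55)=451276, p(56)=526823, p(57)=614154, p(58)=715220, p(59)=831820, p(60)=966467, p(61)=1121505, p(62)=1300156, p(63)=1505499, p(64)=1741630, p(65)=2012558, p(66)=2323520, p(67)=2679689, p(68)=3087735, p(69)=3554345, p(70)=4087968, p(71)=4697205, p(72)=5392783, p(73)=6185689, p(74)=7089500, p(75)=8118264, p(76)=9289091, p(77)=10619863, p(78)=12132164, p(79)=13848650, p(80)=15796476, p(81)=18004327, p(82)=20506255, p(83)=23338469, p(84)=26543660, p(85)=30167357, p(86)=34262962, p(87)=38887673, p(88)=44108109, p(89)=49995925, p(90)=56634173, p(91)=64112359, p(92)=72533807, p(93)=82010177, p(94)=92669720, p(95)=104651419, p(96)=118114304, p(97)=133230930, p(98)=150198136, p(99)=169229875, p(100)=190569292, p(101)=214481126, p(102)=241265379, p(103)=271248950, p(104)=304801365, p(105)=342325709, p(106)=384276336, p(107)=431149389, p(108)=483502844, p(109)=541946240.
Final step: p(110) = p(109) + p(108) - p(105) - p(103) + p(98) + p(95) - p(88) - p(84) + p(75) + p(70) - p(59) - p(53) + p(40) + p(33) - p(18) - p(10)
= 541946240 + 483502844 - 342325709 - 271248950 + 150198136 + 104651419 - 44108109 - 26543660 + 8118264 + 4087968 - 831820 - 329931 + 37338 + 10143 - 385 - 42
= 607163746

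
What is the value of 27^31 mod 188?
3

Repeated squaring. Binary of 31 = 11111.
27^1 ≡ 27 (mod 188); 27^2 ≡ 165 (mod 188); 27^4 ≡ 153 (mod 188); 27^8 ≡ 97 (mod 188); 27^16 ≡ 9 (mod 188)
27^31 = 27^1 × 27^2 × 27^4 × 27^8 × 27^16 ≡ 3 (mod 188)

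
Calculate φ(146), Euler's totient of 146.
72

146 = 2 × 73
φ(n) = n × ∏(1 - 1/p) for each prime p dividing n
φ(146) = 146 × (1 - 1/2) × (1 - 1/73) = 72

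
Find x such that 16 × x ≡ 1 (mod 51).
16

gcd(16, 51) = 1, so the inverse exists.
Extended Euclidean algorithm on (51, 16):
51 = 3 × 16 + 3  ⟹  3 = (1)·51 + (-3)·16
16 = 5 × 3 + 1  ⟹  1 = (-5)·51 + (16)·16
So (16)·16 ≡ 1 (mod 51), i.e. 16^(-1) ≡ 16 (mod 51).
Check: 16 × 16 = 256 ≡ 1 (mod 51)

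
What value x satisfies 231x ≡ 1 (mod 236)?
47

gcd(231, 236) = 1, so the inverse exists.
Extended Euclidean algorithm on (236, 231):
236 = 1 × 231 + 5  ⟹  5 = (1)·236 + (-1)·231
231 = 46 × 5 + 1  ⟹  1 = (-46)·236 + (47)·231
So (47)·231 ≡ 1 (mod 236), i.e. 231^(-1) ≡ 47 (mod 236).
Check: 231 × 47 = 10857 ≡ 1 (mod 236)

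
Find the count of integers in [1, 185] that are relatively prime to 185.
144

185 = 5 × 37
φ(n) = n × ∏(1 - 1/p) for each prime p dividing n
φ(185) = 185 × (1 - 1/5) × (1 - 1/37) = 144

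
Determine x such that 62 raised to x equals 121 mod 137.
116

Baby-step giant-step with step n = ⌈√137⌉ = 12.
Baby steps 62^j mod 137 (j:value) for j=0..11: 0:1, 1:62, 2:8, 3:85, 4:64, 5:132, 6:101, 7:97, 8:123, 9:91, 10:25, 11:43.
Giant-step multiplier: 62^(-12) ≡ 62^(136-12) = 62^124 ≡ 87 (mod 137).
Giant steps γ_i = 121·87^i mod 137: γ_0=121, γ_1=115, γ_2=4, γ_3=74, γ_4=136, γ_5=50, γ_6=103, γ_7=56, γ_8=77, γ_9=123 (in table at j=8).
x = i·n + j = 9·12 + 8 = 116.
Check: 62^116 ≡ 121 (mod 137).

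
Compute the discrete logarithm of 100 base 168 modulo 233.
46

Baby-step giant-step with step n = ⌈√233⌉ = 16.
Baby steps 168^j mod 233 (j:value) for j=0..15: 0:1, 1:168, 2:31, 3:82, 4:29, 5:212, 6:200, 7:48, 8:142, 9:90, 10:208, 11:227, 12:157, 13:47, 14:207, 15:59.
Giant-step multiplier: 168^(-16) ≡ 168^(232-16) = 168^216 ≡ 135 (mod 233).
Giant steps γ_i = 100·135^i mod 233: γ_0=100, γ_1=219, γ_2=207 (in table at j=14).
x = i·n + j = 2·16 + 14 = 46.
Check: 168^46 ≡ 100 (mod 233).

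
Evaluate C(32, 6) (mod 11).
1

Using Lucas' theorem:
Write n=32 and k=6 in base 11:
n in base 11: [2, 10]
k in base 11: [0, 6]
C(32,6) mod 11 = ∏ C(n_i, k_i) mod 11
Digit binomials (mod 11): C(2,0) = 1; C(10,6) = 210 ≡ 1
Product: 1 × 1 = 1 ≡ 1 (mod 11)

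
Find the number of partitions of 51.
239943

p(n) counts ways to write n as a sum of positive integers (order ignored).
Euler's pentagonal recurrence: p(k) = p(k-1) + p(k-2) - p(k-5) - p(k-7) + p(k-12) + p(k-15) - ... (offsets j(3j∓1)/2, signs ++--, p(0)=1, p(<0)=0).
DP table for k = 0..50: p(0)=1, p(1)=1, p(2)=2, p(3)=3, p(4)=5, p(5)=7, p(6)=11, p(7)=15, p(8)=22, p(9)=30, p(10)=42, p(11)=56, p(12)=77, p(13)=101, p(14)=135, p(15)=176, p(16)=231, p(17)=297, p(18)=385, p(19)=490, p(20)=627, p(21)=792, p(22)=1002, p(23)=1255, p(24)=1575, p(25)=1958, p(26)=2436, p(27)=3010, p(28)=3718, p(29)=4565, p(30)=5604, p(31)=6842, p(32)=8349, p(33)=10143, p(34)=12310, p(35)=14883, p(36)=17977, p(37)=21637, p(38)=26015, p(39)=31185, p(40)=37338, p(41)=44583, p(42)=53174, p(43)=63261, p(44)=75175, p(45)=89134, p(46)=105558, p(47)=124754, p(48)=147273, p(49)=173525, p(50)=204226.
Final step: p(51) = p(50) + p(49) - p(46) - p(44) + p(39) + p(36) - p(29) - p(25) + p(16) + p(11) - p(0)
= 204226 + 173525 - 105558 - 75175 + 31185 + 17977 - 4565 - 1958 + 231 + 56 - 1
= 239943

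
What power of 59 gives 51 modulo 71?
25

Baby-step giant-step with step n = ⌈√71⌉ = 9.
Baby steps 59^j mod 71 (j:value) for j=0..8: 0:1, 1:59, 2:2, 3:47, 4:4, 5:23, 6:8, 7:46, 8:16.
Giant-step multiplier: 59^(-9) ≡ 59^(70-9) = 59^61 ≡ 44 (mod 71).
Giant steps γ_i = 51·44^i mod 71: γ_0=51, γ_1=43, γ_2=46 (in table at j=7).
x = i·n + j = 2·9 + 7 = 25.
Check: 59^25 ≡ 51 (mod 71).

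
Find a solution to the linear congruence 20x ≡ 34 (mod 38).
x ≡ 15 (mod 19)

gcd(20, 38) = 2, which divides 34, so solutions exist.
Divide through by 2: 10x ≡ 17 (mod 19).
Find 10^(-1) mod 19 by the extended Euclidean algorithm:
19 = 1 × 10 + 9  ⟹  9 = (1)·19 + (-1)·10
10 = 1 × 9 + 1  ⟹  1 = (-1)·19 + (2)·10
So (2)·10 ≡ 1 (mod 19), i.e. 10^(-1) ≡ 2 (mod 19).
x ≡ 2 × 17 = 34 ≡ 15 (mod 19).
Check: 20 × 15 = 300 ≡ 34 (mod 38).
x ≡ 15 (mod 19), giving 2 solutions mod 38.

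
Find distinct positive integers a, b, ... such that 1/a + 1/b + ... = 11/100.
1/10 + 1/100

Greedy algorithm:
11/100: ceiling(100/11) = 10, use 1/10
1/100: ceiling(100/1) = 100, use 1/100
Result: 11/100 = 1/10 + 1/100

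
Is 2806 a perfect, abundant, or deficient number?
deficient

Proper divisors of 2806: sum = 1 + 2 + 23 + 46 + 61 + 122 + 1403 = 1658
Since 1658 < 2806, 2806 is deficient.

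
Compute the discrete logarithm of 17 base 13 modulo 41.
23

Baby-step giant-step with step n = ⌈√41⌉ = 7.
Baby steps 13^j mod 41 (j:value) for j=0..6: 0:1, 1:13, 2:5, 3:24, 4:25, 5:38, 6:2.
Giant-step multiplier: 13^(-7) ≡ 13^(40-7) = 13^33 ≡ 30 (mod 41).
Giant steps γ_i = 17·30^i mod 41: γ_0=17, γ_1=18, γ_2=7, γ_3=5 (in table at j=2).
x = i·n + j = 3·7 + 2 = 23.
Check: 13^23 ≡ 17 (mod 41).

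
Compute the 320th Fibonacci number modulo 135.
30

Matrix identity: Q^n = [[F_(n+1), F_n], [F_n, F_(n-1)]] with Q = [[1,1],[1,0]].
n = 320 = 101000000₂. Square-and-multiply, entries mod 135:
Q^1 = [[1,1],[1,0]]
Q^2 = (Q^1)² = [[2,1],[1,1]]
Q^5 = (Q^2)²·Q = [[8,5],[5,3]]
Q^10 = (Q^5)² = [[89,55],[55,34]]
Q^20 = (Q^10)² = [[11,15],[15,131]]
Q^40 = (Q^20)² = [[76,105],[105,106]]
Q^80 = (Q^40)² = [[61,75],[75,121]]
Q^160 = (Q^80)² = [[31,15],[15,16]]
Q^320 = (Q^160)² = [[106,30],[30,76]]
F_320 mod 135 = Q^320[0][1] = 30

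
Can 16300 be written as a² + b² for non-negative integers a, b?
Not possible

Factorization: 16300 = 2^2 × 5^2 × 163
By Fermat: n is sum of two squares iff every prime p ≡ 3 (mod 4) appears to even power.
Prime(s) ≡ 3 (mod 4) with odd exponent: [(163, 1)]
Therefore 16300 cannot be expressed as a² + b².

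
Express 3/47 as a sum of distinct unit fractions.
1/16 + 1/752

Greedy algorithm:
3/47: ceiling(47/3) = 16, use 1/16
1/752: ceiling(752/1) = 752, use 1/752
Result: 3/47 = 1/16 + 1/752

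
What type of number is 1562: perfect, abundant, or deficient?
deficient

Proper divisors of 1562: sum = 1 + 2 + 11 + 22 + 71 + 142 + 781 = 1030
Since 1030 < 1562, 1562 is deficient.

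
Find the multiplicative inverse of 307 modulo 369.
244

gcd(307, 369) = 1, so the inverse exists.
Extended Euclidean algorithm on (369, 307):
369 = 1 × 307 + 62  ⟹  62 = (1)·369 + (-1)·307
307 = 4 × 62 + 59  ⟹  59 = (-4)·369 + (5)·307
62 = 1 × 59 + 3  ⟹  3 = (5)·369 + (-6)·307
59 = 19 × 3 + 2  ⟹  2 = (-99)·369 + (119)·307
3 = 1 × 2 + 1  ⟹  1 = (104)·369 + (-125)·307
So (-125)·307 ≡ 1 (mod 369), i.e. 307^(-1) ≡ -125 ≡ 244 (mod 369).
Check: 307 × 244 = 74908 ≡ 1 (mod 369)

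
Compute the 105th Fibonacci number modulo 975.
130

Matrix identity: Q^n = [[F_(n+1), F_n], [F_n, F_(n-1)]] with Q = [[1,1],[1,0]].
n = 105 = 1101001₂. Square-and-multiply, entries mod 975:
Q^1 = [[1,1],[1,0]]
Q^3 = (Q^1)²·Q = [[3,2],[2,1]]
Q^6 = (Q^3)² = [[13,8],[8,5]]
Q^13 = (Q^6)²·Q = [[377,233],[233,144]]
Q^26 = (Q^13)² = [[443,493],[493,925]]
Q^52 = (Q^26)² = [[548,699],[699,824]]
Q^105 = (Q^52)²·Q = [[733,130],[130,603]]
F_105 mod 975 = Q^105[0][1] = 130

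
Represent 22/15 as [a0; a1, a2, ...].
[1; 2, 7]

Euclidean algorithm steps:
22 = 1 × 15 + 7
15 = 2 × 7 + 1
7 = 7 × 1 + 0
Continued fraction: [1; 2, 7]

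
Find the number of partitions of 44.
75175

p(n) counts ways to write n as a sum of positive integers (order ignored).
Euler's pentagonal recurrence: p(k) = p(k-1) + p(k-2) - p(k-5) - p(k-7) + p(k-12) + p(k-15) - ... (offsets j(3j∓1)/2, signs ++--, p(0)=1, p(<0)=0).
DP table for k = 0..43: p(0)=1, p(1)=1, p(2)=2, p(3)=3, p(4)=5, p(5)=7, p(6)=11, p(7)=15, p(8)=22, p(9)=30, p(10)=42, p(11)=56, p(12)=77, p(13)=101, p(14)=135, p(15)=176, p(16)=231, p(17)=297, p(18)=385, p(19)=490, p(20)=627, p(21)=792, p(22)=1002, p(23)=1255, p(24)=1575, p(25)=1958, p(26)=2436, p(27)=3010, p(28)=3718, p(29)=4565, p(30)=5604, p(31)=6842, p(32)=8349, p(33)=10143, p(34)=12310, p(35)=14883, p(36)=17977, p(37)=21637, p(38)=26015, p(39)=31185, p(40)=37338, p(41)=44583, p(42)=53174, p(43)=63261.
Final step: p(44) = p(43) + p(42) - p(39) - p(37) + p(32) + p(29) - p(22) - p(18) + p(9) + p(4)
= 63261 + 53174 - 31185 - 21637 + 8349 + 4565 - 1002 - 385 + 30 + 5
= 75175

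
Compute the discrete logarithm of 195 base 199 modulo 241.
139

Baby-step giant-step with step n = ⌈√241⌉ = 16.
Baby steps 199^j mod 241 (j:value) for j=0..15: 0:1, 1:199, 2:77, 3:140, 4:145, 5:176, 6:79, 7:56, 8:58, 9:215, 10:128, 11:167, 12:216, 13:86, 14:3, 15:115.
Giant-step multiplier: 199^(-16) ≡ 199^(240-16) = 199^224 ≡ 24 (mod 241).
Giant steps γ_i = 195·24^i mod 241: γ_0=195, γ_1=101, γ_2=14, γ_3=95, γ_4=111, γ_5=13, γ_6=71, γ_7=17, γ_8=167 (in table at j=11).
x = i·n + j = 8·16 + 11 = 139.
Check: 199^139 ≡ 195 (mod 241).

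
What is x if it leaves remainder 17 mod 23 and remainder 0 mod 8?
40

Using Chinese Remainder Theorem:
M = 23 × 8 = 184
M1 = 8, M2 = 23
y1 = 8^(-1) mod 23 = 3
y2 = 23^(-1) mod 8 = 7
x = (17×8×3 + 0×23×7) mod 184 = 40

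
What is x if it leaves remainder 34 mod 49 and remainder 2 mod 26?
132

Using Chinese Remainder Theorem:
M = 49 × 26 = 1274
M1 = 26, M2 = 49
y1 = 26^(-1) mod 49 = 17
y2 = 49^(-1) mod 26 = 17
x = (34×26×17 + 2×49×17) mod 1274 = 132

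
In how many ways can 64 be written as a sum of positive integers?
1741630

p(n) counts ways to write n as a sum of positive integers (order ignored).
Euler's pentagonal recurrence: p(k) = p(k-1) + p(k-2) - p(k-5) - p(k-7) + p(k-12) + p(k-15) - ... (offsets j(3j∓1)/2, signs ++--, p(0)=1, p(<0)=0).
DP table for k = 0..63: p(0)=1, p(1)=1, p(2)=2, p(3)=3, p(4)=5, p(5)=7, p(6)=11, p(7)=15, p(8)=22, p(9)=30, p(10)=42, p(11)=56, p(12)=77, p(13)=101, p(14)=135, p(15)=176, p(16)=231, p(17)=297, p(18)=385, p(19)=490, p(20)=627, p(21)=792, p(22)=1002, p(23)=1255, p(24)=1575, p(25)=1958, p(26)=2436, p(27)=3010, p(28)=3718, p(29)=4565, p(30)=5604, p(31)=6842, p(32)=8349, p(33)=10143, p(34)=12310, p(35)=14883, p(36)=17977, p(37)=21637, p(38)=26015, p(39)=31185, p(40)=37338, p(41)=44583, p(42)=53174, p(43)=63261, p(44)=75175, p(45)=89134, p(46)=105558, p(47)=124754, p(48)=147273, p(49)=173525, p(50)=204226, p(51)=239943, p(52)=281589, p(53)=329931, p(54)=386155, p(55)=451276, p(56)=526823, p(57)=614154, p(58)=715220, p(59)=831820, p(60)=966467, p(61)=1121505, p(62)=1300156, p(63)=1505499.
Final step: p(64) = p(63) + p(62) - p(59) - p(57) + p(52) + p(49) - p(42) - p(38) + p(29) + p(24) - p(13) - p(7)
= 1505499 + 1300156 - 831820 - 614154 + 281589 + 173525 - 53174 - 26015 + 4565 + 1575 - 101 - 15
= 1741630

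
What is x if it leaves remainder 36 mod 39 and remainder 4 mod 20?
504

Using Chinese Remainder Theorem:
M = 39 × 20 = 780
M1 = 20, M2 = 39
y1 = 20^(-1) mod 39 = 2
y2 = 39^(-1) mod 20 = 19
x = (36×20×2 + 4×39×19) mod 780 = 504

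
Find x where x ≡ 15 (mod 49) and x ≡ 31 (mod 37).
1289

Using Chinese Remainder Theorem:
M = 49 × 37 = 1813
M1 = 37, M2 = 49
y1 = 37^(-1) mod 49 = 4
y2 = 49^(-1) mod 37 = 34
x = (15×37×4 + 31×49×34) mod 1813 = 1289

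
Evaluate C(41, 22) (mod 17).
8

Using Lucas' theorem:
Write n=41 and k=22 in base 17:
n in base 17: [2, 7]
k in base 17: [1, 5]
C(41,22) mod 17 = ∏ C(n_i, k_i) mod 17
Digit binomials (mod 17): C(2,1) = 2; C(7,5) = 21 ≡ 4
Product: 2 × 4 = 8 ≡ 8 (mod 17)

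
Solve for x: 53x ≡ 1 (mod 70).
37

gcd(53, 70) = 1, so the inverse exists.
Extended Euclidean algorithm on (70, 53):
70 = 1 × 53 + 17  ⟹  17 = (1)·70 + (-1)·53
53 = 3 × 17 + 2  ⟹  2 = (-3)·70 + (4)·53
17 = 8 × 2 + 1  ⟹  1 = (25)·70 + (-33)·53
So (-33)·53 ≡ 1 (mod 70), i.e. 53^(-1) ≡ -33 ≡ 37 (mod 70).
Check: 53 × 37 = 1961 ≡ 1 (mod 70)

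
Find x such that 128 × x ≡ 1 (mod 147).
116

gcd(128, 147) = 1, so the inverse exists.
Extended Euclidean algorithm on (147, 128):
147 = 1 × 128 + 19  ⟹  19 = (1)·147 + (-1)·128
128 = 6 × 19 + 14  ⟹  14 = (-6)·147 + (7)·128
19 = 1 × 14 + 5  ⟹  5 = (7)·147 + (-8)·128
14 = 2 × 5 + 4  ⟹  4 = (-20)·147 + (23)·128
5 = 1 × 4 + 1  ⟹  1 = (27)·147 + (-31)·128
So (-31)·128 ≡ 1 (mod 147), i.e. 128^(-1) ≡ -31 ≡ 116 (mod 147).
Check: 128 × 116 = 14848 ≡ 1 (mod 147)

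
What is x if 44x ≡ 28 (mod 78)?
x ≡ 29 (mod 39)

gcd(44, 78) = 2, which divides 28, so solutions exist.
Divide through by 2: 22x ≡ 14 (mod 39).
Find 22^(-1) mod 39 by the extended Euclidean algorithm:
39 = 1 × 22 + 17  ⟹  17 = (1)·39 + (-1)·22
22 = 1 × 17 + 5  ⟹  5 = (-1)·39 + (2)·22
17 = 3 × 5 + 2  ⟹  2 = (4)·39 + (-7)·22
5 = 2 × 2 + 1  ⟹  1 = (-9)·39 + (16)·22
So (16)·22 ≡ 1 (mod 39), i.e. 22^(-1) ≡ 16 (mod 39).
x ≡ 16 × 14 = 224 ≡ 29 (mod 39).
Check: 44 × 29 = 1276 ≡ 28 (mod 78).
x ≡ 29 (mod 39), giving 2 solutions mod 78.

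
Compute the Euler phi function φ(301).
252

301 = 7 × 43
φ(n) = n × ∏(1 - 1/p) for each prime p dividing n
φ(301) = 301 × (1 - 1/7) × (1 - 1/43) = 252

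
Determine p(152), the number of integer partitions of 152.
49686288421

p(n) counts ways to write n as a sum of positive integers (order ignored).
Euler's pentagonal recurrence: p(k) = p(k-1) + p(k-2) - p(k-5) - p(k-7) + p(k-12) + p(k-15) - ... (offsets j(3j∓1)/2, signs ++--, p(0)=1, p(<0)=0).
DP table for k = 0..151: p(0)=1, p(1)=1, p(2)=2, p(3)=3, p(4)=5, p(5)=7, p(6)=11, p(7)=15, p(8)=22, p(9)=30, p(10)=42, p(11)=56, p(12)=77, p(13)=101, p(14)=135, p(15)=176, p(16)=231, p(17)=297, p(18)=385, p(19)=490, p(20)=627, p(21)=792, p(22)=1002, p(23)=1255, p(24)=1575, p(25)=1958, p(26)=2436, p(27)=3010, p(28)=3718, p(29)=4565, p(30)=5604, p(31)=6842, p(32)=8349, p(33)=10143, p(34)=12310, p(35)=14883, p(36)=17977, p(37)=21637, p(38)=26015, p(39)=31185, p(40)=37338, p(41)=44583, p(42)=53174, p(43)=63261, p(44)=75175, p(45)=89134, p(46)=105558, p(47)=124754, p(48)=147273, p(49)=173525, p(50)=204226, p(51)=239943, p(52)=281589, p(53)=329931, p(54)=386155, p(55)=451276, p(56)=526823, p(57)=614154, p(58)=715220, p(59)=831820, p(60)=966467, p(61)=1121505, p(62)=1300156, p(63)=1505499, p(64)=1741630, p(65)=2012558, p(66)=2323520, p(67)=2679689, p(68)=3087735, p(69)=3554345, p(70)=4087968, p(71)=4697205, p(72)=5392783, p(73)=6185689, p(74)=7089500, p(75)=8118264, p(76)=9289091, p(77)=10619863, p(78)=12132164, p(79)=13848650, p(80)=15796476, p(81)=18004327, p(82)=20506255, p(83)=23338469, p(84)=26543660, p(85)=30167357, p(86)=34262962, p(87)=38887673, p(88)=44108109, p(89)=49995925, p(90)=56634173, p(91)=64112359, p(92)=72533807, p(93)=82010177, p(94)=92669720, p(95)=104651419, p(96)=118114304, p(97)=133230930, p(98)=150198136, p(99)=169229875, p(100)=190569292, p(101)=214481126, p(102)=241265379, p(103)=271248950, p(104)=304801365, p(105)=342325709, p(106)=384276336, p(107)=431149389, p(108)=483502844, p(109)=541946240, p(110)=607163746, p(111)=679903203, p(112)=761002156, p(113)=851376628, p(114)=952050665, p(115)=1064144451, p(116)=1188908248, p(117)=1327710076, p(118)=1482074143, p(119)=1653668665, p(120)=1844349560, p(121)=2056148051, p(122)=2291320912, p(123)=2552338241, p(124)=2841940500, p(125)=3163127352, p(126)=3519222692, p(127)=3913864295, p(128)=4351078600, p(129)=4835271870, p(130)=5371315400, p(131)=5964539504, p(132)=6620830889, p(133)=7346629512, p(134)=8149040695, p(135)=9035836076, p(136)=10015581680, p(137)=11097645016, p(138)=12292341831, p(139)=13610949895, p(140)=15065878135, p(141)=16670689208, p(142)=18440293320, p(143)=20390982757, p(144)=22540654445, p(145)=24908858009, p(146)=27517052599, p(147)=30388671978, p(148)=33549419497, p(149)=37027355200, p(150)=40853235313, p(151)=45060624582.
Final step: p(152) = p(151) + p(150) - p(147) - p(145) + p(140) + p(137) - p(130) - p(126) + p(117) + p(112) - p(101) - p(95) + p(82) + p(75) - p(60) - p(52) + p(35) + p(26) - p(7)
= 45060624582 + 40853235313 - 30388671978 - 24908858009 + 15065878135 + 11097645016 - 5371315400 - 3519222692 + 1327710076 + 761002156 - 214481126 - 104651419 + 20506255 + 8118264 - 966467 - 281589 + 14883 + 2436 - 15
= 49686288421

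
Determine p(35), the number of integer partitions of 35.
14883

p(n) counts ways to write n as a sum of positive integers (order ignored).
Euler's pentagonal recurrence: p(k) = p(k-1) + p(k-2) - p(k-5) - p(k-7) + p(k-12) + p(k-15) - ... (offsets j(3j∓1)/2, signs ++--, p(0)=1, p(<0)=0).
DP table for k = 0..34: p(0)=1, p(1)=1, p(2)=2, p(3)=3, p(4)=5, p(5)=7, p(6)=11, p(7)=15, p(8)=22, p(9)=30, p(10)=42, p(11)=56, p(12)=77, p(13)=101, p(14)=135, p(15)=176, p(16)=231, p(17)=297, p(18)=385, p(19)=490, p(20)=627, p(21)=792, p(22)=1002, p(23)=1255, p(24)=1575, p(25)=1958, p(26)=2436, p(27)=3010, p(28)=3718, p(29)=4565, p(30)=5604, p(31)=6842, p(32)=8349, p(33)=10143, p(34)=12310.
Final step: p(35) = p(34) + p(33) - p(30) - p(28) + p(23) + p(20) - p(13) - p(9) + p(0)
= 12310 + 10143 - 5604 - 3718 + 1255 + 627 - 101 - 30 + 1
= 14883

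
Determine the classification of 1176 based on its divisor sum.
abundant

Proper divisors of 1176: sum = 1 + 2 + 3 + 4 + 6 + 7 + 8 + 12 + ... + 196 + 294 + 392 + 588 (23 divisors) = 2244
Since 2244 > 1176, 1176 is abundant.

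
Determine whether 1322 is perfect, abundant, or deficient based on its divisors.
deficient

Proper divisors of 1322: sum = 1 + 2 + 661 = 664
Since 664 < 1322, 1322 is deficient.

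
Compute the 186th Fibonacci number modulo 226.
116

Matrix identity: Q^n = [[F_(n+1), F_n], [F_n, F_(n-1)]] with Q = [[1,1],[1,0]].
n = 186 = 10111010₂. Square-and-multiply, entries mod 226:
Q^1 = [[1,1],[1,0]]
Q^2 = (Q^1)² = [[2,1],[1,1]]
Q^5 = (Q^2)²·Q = [[8,5],[5,3]]
Q^11 = (Q^5)²·Q = [[144,89],[89,55]]
Q^23 = (Q^11)²·Q = [[38,181],[181,83]]
Q^46 = (Q^23)² = [[79,205],[205,100]]
Q^93 = (Q^46)²·Q = [[211,128],[128,83]]
Q^186 = (Q^93)² = [[111,116],[116,221]]
F_186 mod 226 = Q^186[0][1] = 116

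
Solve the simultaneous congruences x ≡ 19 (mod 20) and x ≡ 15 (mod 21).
99

Using Chinese Remainder Theorem:
M = 20 × 21 = 420
M1 = 21, M2 = 20
y1 = 21^(-1) mod 20 = 1
y2 = 20^(-1) mod 21 = 20
x = (19×21×1 + 15×20×20) mod 420 = 99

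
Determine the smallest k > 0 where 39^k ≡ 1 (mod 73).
72

73 is prime, so ord(39) divides φ(73) = 72.
Divisors of 72: 1, 2, 3, 4, 6, 8, 9, 12, 18, 24, 36, 72.
Repeated squaring: 39^1 ≡ 39, 39^2 ≡ 61, 39^4 ≡ 71, 39^8 ≡ 4, 39^16 ≡ 16, 39^32 ≡ 37, 39^64 ≡ 55 (mod 73).
Test 39^d mod 73 for each divisor d in increasing order:
39^1 ≡ 39
39^2 ≡ 61
39^3 = 39^2·39^1 ≡ 43
39^4 ≡ 71
39^6 = 39^4·39^2 ≡ 24
39^8 ≡ 4
39^9 = 39^8·39^1 ≡ 10
39^12 = 39^8·39^4 ≡ 65
39^18 = 39^16·39^2 ≡ 27
39^24 = 39^16·39^8 ≡ 64
39^36 = 39^32·39^4 ≡ 72
39^72 = 39^64·39^8 ≡ 1  ← first divisor giving 1
The order is 72.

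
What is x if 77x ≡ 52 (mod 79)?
x ≡ 53 (mod 79)

gcd(77, 79) = 1, which divides 52, so solutions exist.
Find 77^(-1) mod 79 by the extended Euclidean algorithm:
79 = 1 × 77 + 2  ⟹  2 = (1)·79 + (-1)·77
77 = 38 × 2 + 1  ⟹  1 = (-38)·79 + (39)·77
So (39)·77 ≡ 1 (mod 79), i.e. 77^(-1) ≡ 39 (mod 79).
x ≡ 39 × 52 = 2028 ≡ 53 (mod 79).
Check: 77 × 53 = 4081 ≡ 52 (mod 79).
Unique solution: x ≡ 53 (mod 79)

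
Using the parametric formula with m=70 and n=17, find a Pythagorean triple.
(4611, 2380, 5189)

Euclid's formula: a = m² - n², b = 2mn, c = m² + n²
m = 70, n = 17
a = 70² - 17² = 4900 - 289 = 4611
b = 2 × 70 × 17 = 2380
c = 70² + 17² = 4900 + 289 = 5189
Verification: 4611² + 2380² = 21261321 + 5664400 = 26925721 = 5189² ✓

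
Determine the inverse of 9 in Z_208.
185

gcd(9, 208) = 1, so the inverse exists.
Extended Euclidean algorithm on (208, 9):
208 = 23 × 9 + 1  ⟹  1 = (1)·208 + (-23)·9
So (-23)·9 ≡ 1 (mod 208), i.e. 9^(-1) ≡ -23 ≡ 185 (mod 208).
Check: 9 × 185 = 1665 ≡ 1 (mod 208)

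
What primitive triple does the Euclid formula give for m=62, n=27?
(3115, 3348, 4573)

Euclid's formula: a = m² - n², b = 2mn, c = m² + n²
m = 62, n = 27
a = 62² - 27² = 3844 - 729 = 3115
b = 2 × 62 × 27 = 3348
c = 62² + 27² = 3844 + 729 = 4573
Verification: 3115² + 3348² = 9703225 + 11209104 = 20912329 = 4573² ✓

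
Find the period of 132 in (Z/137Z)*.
136

137 is prime, so ord(132) divides φ(137) = 136.
Divisors of 136: 1, 2, 4, 8, 17, 34, 68, 136.
Repeated squaring: 132^1 ≡ 132, 132^2 ≡ 25, 132^4 ≡ 77, 132^8 ≡ 38, 132^16 ≡ 74, 132^32 ≡ 133, 132^64 ≡ 16, 132^128 ≡ 119 (mod 137).
Test 132^d mod 137 for each divisor d in increasing order:
132^1 ≡ 132
132^2 ≡ 25
132^4 ≡ 77
132^8 ≡ 38
132^17 = 132^16·132^1 ≡ 41
132^34 = 132^32·132^2 ≡ 37
132^68 = 132^64·132^4 ≡ 136
132^136 = 132^128·132^8 ≡ 1  ← first divisor giving 1
The order is 136.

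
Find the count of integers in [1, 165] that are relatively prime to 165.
80

165 = 3 × 5 × 11
φ(n) = n × ∏(1 - 1/p) for each prime p dividing n
φ(165) = 165 × (1 - 1/3) × (1 - 1/5) × (1 - 1/11) = 80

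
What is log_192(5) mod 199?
192

Baby-step giant-step with step n = ⌈√199⌉ = 15.
Baby steps 192^j mod 199 (j:value) for j=0..14: 0:1, 1:192, 2:49, 3:55, 4:13, 5:108, 6:40, 7:118, 8:169, 9:11, 10:122, 11:141, 12:8, 13:143, 14:193.
Giant-step multiplier: 192^(-15) ≡ 192^(198-15) = 192^183 ≡ 109 (mod 199).
Giant steps γ_i = 5·109^i mod 199: γ_0=5, γ_1=147, γ_2=103, γ_3=83, γ_4=92, γ_5=78, γ_6=144, γ_7=174, γ_8=61, γ_9=82, γ_10=182, γ_11=137, γ_12=8 (in table at j=12).
x = i·n + j = 12·15 + 12 = 192.
Check: 192^192 ≡ 5 (mod 199).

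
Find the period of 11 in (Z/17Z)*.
16

17 is prime, so ord(11) divides φ(17) = 16.
Divisors of 16: 1, 2, 4, 8, 16.
Repeated squaring: 11^1 ≡ 11, 11^2 ≡ 2, 11^4 ≡ 4, 11^8 ≡ 16, 11^16 ≡ 1 (mod 17).
Test 11^d mod 17 for each divisor d in increasing order:
11^1 ≡ 11
11^2 ≡ 2
11^4 ≡ 4
11^8 ≡ 16
11^16 ≡ 1  ← first divisor giving 1
The order is 16.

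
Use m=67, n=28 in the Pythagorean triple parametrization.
(3705, 3752, 5273)

Euclid's formula: a = m² - n², b = 2mn, c = m² + n²
m = 67, n = 28
a = 67² - 28² = 4489 - 784 = 3705
b = 2 × 67 × 28 = 3752
c = 67² + 28² = 4489 + 784 = 5273
Verification: 3705² + 3752² = 13727025 + 14077504 = 27804529 = 5273² ✓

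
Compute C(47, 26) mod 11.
0

Using Lucas' theorem:
Write n=47 and k=26 in base 11:
n in base 11: [4, 3]
k in base 11: [2, 4]
C(47,26) mod 11 = ∏ C(n_i, k_i) mod 11
Digit binomials (mod 11): C(4,2) = 6; C(3,4) = 0 (k_i > n_i)
Product: 6 × 0 = 0 ≡ 0 (mod 11)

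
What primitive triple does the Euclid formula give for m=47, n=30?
(1309, 2820, 3109)

Euclid's formula: a = m² - n², b = 2mn, c = m² + n²
m = 47, n = 30
a = 47² - 30² = 2209 - 900 = 1309
b = 2 × 47 × 30 = 2820
c = 47² + 30² = 2209 + 900 = 3109
Verification: 1309² + 2820² = 1713481 + 7952400 = 9665881 = 3109² ✓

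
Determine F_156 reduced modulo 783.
117

Matrix identity: Q^n = [[F_(n+1), F_n], [F_n, F_(n-1)]] with Q = [[1,1],[1,0]].
n = 156 = 10011100₂. Square-and-multiply, entries mod 783:
Q^1 = [[1,1],[1,0]]
Q^2 = (Q^1)² = [[2,1],[1,1]]
Q^4 = (Q^2)² = [[5,3],[3,2]]
Q^9 = (Q^4)²·Q = [[55,34],[34,21]]
Q^19 = (Q^9)²·Q = [[501,266],[266,235]]
Q^39 = (Q^19)²·Q = [[753,727],[727,26]]
Q^78 = (Q^39)² = [[121,224],[224,680]]
Q^156 = (Q^78)² = [[611,117],[117,494]]
F_156 mod 783 = Q^156[0][1] = 117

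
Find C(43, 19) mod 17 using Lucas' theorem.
4

Using Lucas' theorem:
Write n=43 and k=19 in base 17:
n in base 17: [2, 9]
k in base 17: [1, 2]
C(43,19) mod 17 = ∏ C(n_i, k_i) mod 17
Digit binomials (mod 17): C(2,1) = 2; C(9,2) = 36 ≡ 2
Product: 2 × 2 = 4 ≡ 4 (mod 17)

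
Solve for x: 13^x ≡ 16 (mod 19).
8

Baby-step giant-step with step n = ⌈√19⌉ = 5.
Baby steps 13^j mod 19 (j:value) for j=0..4: 0:1, 1:13, 2:17, 3:12, 4:4.
Giant-step multiplier: 13^(-5) ≡ 13^(18-5) = 13^13 ≡ 15 (mod 19).
Giant steps γ_i = 16·15^i mod 19: γ_0=16, γ_1=12 (in table at j=3).
x = i·n + j = 1·5 + 3 = 8.
Check: 13^8 ≡ 16 (mod 19).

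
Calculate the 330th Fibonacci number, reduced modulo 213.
193

Matrix identity: Q^n = [[F_(n+1), F_n], [F_n, F_(n-1)]] with Q = [[1,1],[1,0]].
n = 330 = 101001010₂. Square-and-multiply, entries mod 213:
Q^1 = [[1,1],[1,0]]
Q^2 = (Q^1)² = [[2,1],[1,1]]
Q^5 = (Q^2)²·Q = [[8,5],[5,3]]
Q^10 = (Q^5)² = [[89,55],[55,34]]
Q^20 = (Q^10)² = [[83,162],[162,134]]
Q^41 = (Q^20)²·Q = [[127,118],[118,9]]
Q^82 = (Q^41)² = [[20,73],[73,160]]
Q^165 = (Q^82)²·Q = [[125,191],[191,147]]
Q^330 = (Q^165)² = [[134,193],[193,154]]
F_330 mod 213 = Q^330[0][1] = 193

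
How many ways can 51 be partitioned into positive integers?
239943

p(n) counts ways to write n as a sum of positive integers (order ignored).
Euler's pentagonal recurrence: p(k) = p(k-1) + p(k-2) - p(k-5) - p(k-7) + p(k-12) + p(k-15) - ... (offsets j(3j∓1)/2, signs ++--, p(0)=1, p(<0)=0).
DP table for k = 0..50: p(0)=1, p(1)=1, p(2)=2, p(3)=3, p(4)=5, p(5)=7, p(6)=11, p(7)=15, p(8)=22, p(9)=30, p(10)=42, p(11)=56, p(12)=77, p(13)=101, p(14)=135, p(15)=176, p(16)=231, p(17)=297, p(18)=385, p(19)=490, p(20)=627, p(21)=792, p(22)=1002, p(23)=1255, p(24)=1575, p(25)=1958, p(26)=2436, p(27)=3010, p(28)=3718, p(29)=4565, p(30)=5604, p(31)=6842, p(32)=8349, p(33)=10143, p(34)=12310, p(35)=14883, p(36)=17977, p(37)=21637, p(38)=26015, p(39)=31185, p(40)=37338, p(41)=44583, p(42)=53174, p(43)=63261, p(44)=75175, p(45)=89134, p(46)=105558, p(47)=124754, p(48)=147273, p(49)=173525, p(50)=204226.
Final step: p(51) = p(50) + p(49) - p(46) - p(44) + p(39) + p(36) - p(29) - p(25) + p(16) + p(11) - p(0)
= 204226 + 173525 - 105558 - 75175 + 31185 + 17977 - 4565 - 1958 + 231 + 56 - 1
= 239943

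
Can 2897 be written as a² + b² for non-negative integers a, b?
31² + 44² (a=31, b=44)

Factorization: 2897 = 2897
By Fermat: n is sum of two squares iff every prime p ≡ 3 (mod 4) appears to even power.
All primes ≡ 3 (mod 4) appear to even power.
Search a = 0, 1, 2, … for 2897 - a² a perfect square: first hit at a = 31: 2897 - 961 = 1936 = 44².
2897 = 31² + 44² = 961 + 1936 ✓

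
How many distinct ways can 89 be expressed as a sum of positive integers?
49995925

p(n) counts ways to write n as a sum of positive integers (order ignored).
Euler's pentagonal recurrence: p(k) = p(k-1) + p(k-2) - p(k-5) - p(k-7) + p(k-12) + p(k-15) - ... (offsets j(3j∓1)/2, signs ++--, p(0)=1, p(<0)=0).
DP table for k = 0..88: p(0)=1, p(1)=1, p(2)=2, p(3)=3, p(4)=5, p(5)=7, p(6)=11, p(7)=15, p(8)=22, p(9)=30, p(10)=42, p(11)=56, p(12)=77, p(13)=101, p(14)=135, p(15)=176, p(16)=231, p(17)=297, p(18)=385, p(19)=490, p(20)=627, p(21)=792, p(22)=1002, p(23)=1255, p(24)=1575, p(25)=1958, p(26)=2436, p(27)=3010, p(28)=3718, p(29)=4565, p(30)=5604, p(31)=6842, p(32)=8349, p(33)=10143, p(34)=12310, p(35)=14883, p(36)=17977, p(37)=21637, p(38)=26015, p(39)=31185, p(40)=37338, p(41)=44583, p(42)=53174, p(43)=63261, p(44)=75175, p(45)=89134, p(46)=105558, p(47)=124754, p(48)=147273, p(49)=173525, p(50)=204226, p(51)=239943, p(52)=281589, p(53)=329931, p(54)=386155, p(55)=451276, p(56)=526823, p(57)=614154, p(58)=715220, p(59)=831820, p(60)=966467, p(61)=1121505, p(62)=1300156, p(63)=1505499, p(64)=1741630, p(65)=2012558, p(66)=2323520, p(67)=2679689, p(68)=3087735, p(69)=3554345, p(70)=4087968, p(71)=4697205, p(72)=5392783, p(73)=6185689, p(74)=7089500, p(75)=8118264, p(76)=9289091, p(77)=10619863, p(78)=12132164, p(79)=13848650, p(80)=15796476, p(81)=18004327, p(82)=20506255, p(83)=23338469, p(84)=26543660, p(85)=30167357, p(86)=34262962, p(87)=38887673, p(88)=44108109.
Final step: p(89) = p(88) + p(87) - p(84) - p(82) + p(77) + p(74) - p(67) - p(63) + p(54) + p(49) - p(38) - p(32) + p(19) + p(12)
= 44108109 + 38887673 - 26543660 - 20506255 + 10619863 + 7089500 - 2679689 - 1505499 + 386155 + 173525 - 26015 - 8349 + 490 + 77
= 49995925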